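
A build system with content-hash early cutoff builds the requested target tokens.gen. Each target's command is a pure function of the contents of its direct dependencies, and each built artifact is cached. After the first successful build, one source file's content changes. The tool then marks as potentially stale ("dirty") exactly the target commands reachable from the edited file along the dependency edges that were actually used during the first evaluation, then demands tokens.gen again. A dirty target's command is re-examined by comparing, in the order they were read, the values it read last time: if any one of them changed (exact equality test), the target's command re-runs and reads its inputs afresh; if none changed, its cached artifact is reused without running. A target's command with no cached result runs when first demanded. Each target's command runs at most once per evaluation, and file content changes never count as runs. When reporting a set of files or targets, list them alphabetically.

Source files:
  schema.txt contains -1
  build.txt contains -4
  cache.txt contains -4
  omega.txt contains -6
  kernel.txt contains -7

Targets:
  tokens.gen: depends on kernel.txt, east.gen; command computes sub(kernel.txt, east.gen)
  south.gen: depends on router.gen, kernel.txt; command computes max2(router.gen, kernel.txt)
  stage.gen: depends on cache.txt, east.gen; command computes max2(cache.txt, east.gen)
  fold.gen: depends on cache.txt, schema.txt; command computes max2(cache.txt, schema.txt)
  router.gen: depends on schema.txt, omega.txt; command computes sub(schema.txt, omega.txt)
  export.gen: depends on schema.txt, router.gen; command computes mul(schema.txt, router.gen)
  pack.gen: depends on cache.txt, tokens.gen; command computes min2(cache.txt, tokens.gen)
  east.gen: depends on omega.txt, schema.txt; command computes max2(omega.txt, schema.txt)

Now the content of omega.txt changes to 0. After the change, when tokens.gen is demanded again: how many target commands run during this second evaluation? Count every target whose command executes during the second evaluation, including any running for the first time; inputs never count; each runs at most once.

Target commands that run: east.gen, tokens.gen — 2 in total.

First evaluation (everything demanded from the output):
  east.gen = max2(-6, -1) = -1
  tokens.gen = sub(-7, -1) = -6

Propagation after the edit:
  east.gen: runs — omega.txt -6->0; result 0.
  tokens.gen: runs — east.gen -1->0; result -7.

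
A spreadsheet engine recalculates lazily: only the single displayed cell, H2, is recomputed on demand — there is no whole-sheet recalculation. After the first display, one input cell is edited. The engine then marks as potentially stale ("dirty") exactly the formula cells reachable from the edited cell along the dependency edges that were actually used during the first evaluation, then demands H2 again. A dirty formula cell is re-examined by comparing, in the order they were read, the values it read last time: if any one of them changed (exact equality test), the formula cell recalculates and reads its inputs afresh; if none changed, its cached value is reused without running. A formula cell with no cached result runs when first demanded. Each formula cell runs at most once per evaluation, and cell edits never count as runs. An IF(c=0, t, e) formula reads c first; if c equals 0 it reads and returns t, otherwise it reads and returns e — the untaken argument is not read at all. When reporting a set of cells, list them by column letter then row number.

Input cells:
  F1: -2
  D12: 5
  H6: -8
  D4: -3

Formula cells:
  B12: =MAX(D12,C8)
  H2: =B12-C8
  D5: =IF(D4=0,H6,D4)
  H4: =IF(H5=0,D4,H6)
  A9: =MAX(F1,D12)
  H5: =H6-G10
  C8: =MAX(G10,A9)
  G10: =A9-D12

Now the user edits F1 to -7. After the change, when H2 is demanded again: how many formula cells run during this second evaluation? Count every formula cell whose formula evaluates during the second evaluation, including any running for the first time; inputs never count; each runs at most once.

Formula cells that run: A9 — 1 in total.
Key observation: the change is absorbed at A9 — it re-runs but produces the same value, and the output's value is unchanged.

First evaluation (everything demanded from the output):
  A9 = MAX(-2, 5) = 5
  G10 = 5 - 5 = 0
  C8 = MAX(0, 5) = 5
  B12 = MAX(5, 5) = 5
  H2 = 5 - 5 = 0

Propagation after the edit:
  A9: runs — F1 -2->-7; result 5 (same value as before).
  G10: checked — values it read are unchanged (A9 unchanged, D12 unchanged); reused cached 0 without running.
  C8: checked — values it read are unchanged (G10 unchanged, A9 unchanged); reused cached 5 without running.
  B12: checked — values it read are unchanged (D12 unchanged, C8 unchanged); reused cached 5 without running.
  H2: checked — values it read are unchanged (B12 unchanged, C8 unchanged); reused cached 0 without running.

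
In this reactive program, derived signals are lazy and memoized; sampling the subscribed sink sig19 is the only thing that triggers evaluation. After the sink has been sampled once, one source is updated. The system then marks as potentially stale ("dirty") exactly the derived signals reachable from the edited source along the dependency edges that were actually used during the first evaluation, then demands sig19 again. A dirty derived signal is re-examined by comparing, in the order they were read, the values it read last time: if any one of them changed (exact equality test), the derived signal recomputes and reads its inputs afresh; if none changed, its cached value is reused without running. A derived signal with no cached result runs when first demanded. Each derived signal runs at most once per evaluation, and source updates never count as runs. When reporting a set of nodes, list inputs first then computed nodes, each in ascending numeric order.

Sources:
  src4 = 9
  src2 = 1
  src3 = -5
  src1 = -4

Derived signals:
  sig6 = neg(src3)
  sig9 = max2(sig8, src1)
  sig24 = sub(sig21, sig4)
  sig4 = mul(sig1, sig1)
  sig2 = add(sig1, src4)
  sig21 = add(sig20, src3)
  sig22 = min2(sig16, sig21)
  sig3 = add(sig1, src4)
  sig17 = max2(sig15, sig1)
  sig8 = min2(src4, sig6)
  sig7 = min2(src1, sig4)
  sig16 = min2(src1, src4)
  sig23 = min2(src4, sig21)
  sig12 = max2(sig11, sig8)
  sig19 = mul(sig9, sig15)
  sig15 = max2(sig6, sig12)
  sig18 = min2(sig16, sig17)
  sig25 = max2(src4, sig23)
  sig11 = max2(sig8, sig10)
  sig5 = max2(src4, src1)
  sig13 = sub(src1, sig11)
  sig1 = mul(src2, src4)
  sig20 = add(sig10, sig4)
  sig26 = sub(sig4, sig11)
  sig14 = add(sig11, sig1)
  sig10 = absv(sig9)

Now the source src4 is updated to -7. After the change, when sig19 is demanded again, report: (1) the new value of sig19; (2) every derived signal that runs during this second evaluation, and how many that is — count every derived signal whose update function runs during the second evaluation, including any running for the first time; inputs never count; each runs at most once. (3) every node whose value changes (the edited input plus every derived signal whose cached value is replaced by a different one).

Demanding sig19 again yields -20.
7 derived signals run: sig8, sig9, sig10, sig11, sig12, sig15, sig19.
The nodes whose values change: src4, sig8, sig9, sig10, sig11, sig12, sig19.

First demand of the output computes:
  sig6 = neg(-5) = 5
  sig8 = min2(9, 5) = 5
  sig9 = max2(5, -4) = 5
  sig10 = absv(5) = 5
  sig11 = max2(5, 5) = 5
  sig12 = max2(5, 5) = 5
  sig15 = max2(5, 5) = 5
  sig19 = mul(5, 5) = 25

After the edit, cleaning proceeds:
  sig8: a read changed (src4 9->-7) — executes, giving -7.
  sig9: a read changed (sig8 5->-7) — executes, giving -4.
  sig10: a read changed (sig9 5->-4) — executes, giving 4.
  sig11: a read changed (sig8 5->-7; sig10 5->4) — executes, giving 4.
  sig12: a read changed (sig11 5->4; sig8 5->-7) — executes, giving 4.
  sig15: a read changed (sig12 5->4) — executes, giving 5 — identical to its old value.
  sig19: a read changed (sig9 5->-4) — executes, giving -20.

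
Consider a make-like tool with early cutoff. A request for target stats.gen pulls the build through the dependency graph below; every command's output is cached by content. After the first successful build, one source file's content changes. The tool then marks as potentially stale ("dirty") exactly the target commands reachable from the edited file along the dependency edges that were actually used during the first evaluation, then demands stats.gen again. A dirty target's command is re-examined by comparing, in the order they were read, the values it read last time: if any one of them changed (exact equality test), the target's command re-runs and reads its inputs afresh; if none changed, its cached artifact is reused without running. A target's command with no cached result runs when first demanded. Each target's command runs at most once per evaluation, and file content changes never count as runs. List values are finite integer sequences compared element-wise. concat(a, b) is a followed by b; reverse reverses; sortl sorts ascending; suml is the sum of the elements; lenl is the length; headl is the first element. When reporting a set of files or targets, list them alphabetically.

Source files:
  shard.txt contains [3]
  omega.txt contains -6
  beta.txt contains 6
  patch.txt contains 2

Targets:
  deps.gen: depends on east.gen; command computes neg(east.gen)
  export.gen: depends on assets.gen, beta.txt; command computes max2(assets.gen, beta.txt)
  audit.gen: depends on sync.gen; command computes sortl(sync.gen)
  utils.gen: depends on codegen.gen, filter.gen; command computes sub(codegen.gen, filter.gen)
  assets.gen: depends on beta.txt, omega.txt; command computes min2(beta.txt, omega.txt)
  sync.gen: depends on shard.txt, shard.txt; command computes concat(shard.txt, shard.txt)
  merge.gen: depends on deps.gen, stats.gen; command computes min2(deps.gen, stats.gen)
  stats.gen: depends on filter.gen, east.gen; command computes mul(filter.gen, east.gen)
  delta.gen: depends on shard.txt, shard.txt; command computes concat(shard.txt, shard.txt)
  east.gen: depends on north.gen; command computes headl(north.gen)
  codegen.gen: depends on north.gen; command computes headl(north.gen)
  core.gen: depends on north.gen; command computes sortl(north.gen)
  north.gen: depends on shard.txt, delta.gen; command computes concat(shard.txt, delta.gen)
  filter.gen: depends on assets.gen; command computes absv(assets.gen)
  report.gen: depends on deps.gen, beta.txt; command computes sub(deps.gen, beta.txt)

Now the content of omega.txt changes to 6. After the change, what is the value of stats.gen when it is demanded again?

Demanding stats.gen again yields 18.
Note the absorption at filter.gen: it re-runs yet its value is the same, leaving the output's value untouched.

First demand of the output computes:
  assets.gen = min2(6, -6) = -6
  delta.gen = concat([3], [3]) = [3, 3]
  filter.gen = absv(-6) = 6
  north.gen = concat([3], [3, 3]) = [3, 3, 3]
  east.gen = headl([3, 3, 3]) = 3
  stats.gen = mul(6, 3) = 18

After the edit, cleaning proceeds:
  assets.gen: a read changed (omega.txt -6->6) — executes, giving 6.
  filter.gen: a read changed (assets.gen -6->6) — executes, giving 6 — identical to its old value.
  stats.gen: dirty, but its reads are unchanged (filter.gen unchanged, east.gen unchanged); cached 18 stands.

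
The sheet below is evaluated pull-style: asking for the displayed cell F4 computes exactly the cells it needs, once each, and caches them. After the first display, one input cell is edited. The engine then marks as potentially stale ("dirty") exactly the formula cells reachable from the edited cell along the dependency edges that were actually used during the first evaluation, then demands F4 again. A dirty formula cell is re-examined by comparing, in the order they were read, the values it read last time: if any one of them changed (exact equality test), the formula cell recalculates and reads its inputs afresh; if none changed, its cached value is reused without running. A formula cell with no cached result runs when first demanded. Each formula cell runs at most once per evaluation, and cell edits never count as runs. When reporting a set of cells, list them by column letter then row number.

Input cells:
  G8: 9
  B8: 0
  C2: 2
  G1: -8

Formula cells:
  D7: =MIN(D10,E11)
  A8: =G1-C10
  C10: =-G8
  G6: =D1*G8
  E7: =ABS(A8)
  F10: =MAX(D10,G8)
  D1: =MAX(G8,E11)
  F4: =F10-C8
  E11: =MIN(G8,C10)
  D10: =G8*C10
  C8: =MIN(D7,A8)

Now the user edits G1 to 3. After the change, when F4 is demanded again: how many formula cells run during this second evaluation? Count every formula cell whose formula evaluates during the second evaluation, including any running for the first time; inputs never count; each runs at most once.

First demand of the output computes:
  C10 = -(9) = -9
  A8 = -8 - -9 = 1
  D10 = 9 * -9 = -81
  E11 = MIN(9, -9) = -9
  D7 = MIN(-81, -9) = -81
  C8 = MIN(-81, 1) = -81
  F10 = MAX(-81, 9) = 9
  F4 = 9 - -81 = 90

After the edit, cleaning proceeds:
  A8: a read changed (G1 -8->3) — executes, giving 12.
  C8: a read changed (A8 1->12) — executes, giving -81 — identical to its old value.
  F4: dirty, but its reads are unchanged (F10 unchanged, C8 unchanged); cached 90 stands.

Note the absorption at C8: it re-runs yet its value is the same, leaving the output's value untouched.

2 formula cells run: A8, C8.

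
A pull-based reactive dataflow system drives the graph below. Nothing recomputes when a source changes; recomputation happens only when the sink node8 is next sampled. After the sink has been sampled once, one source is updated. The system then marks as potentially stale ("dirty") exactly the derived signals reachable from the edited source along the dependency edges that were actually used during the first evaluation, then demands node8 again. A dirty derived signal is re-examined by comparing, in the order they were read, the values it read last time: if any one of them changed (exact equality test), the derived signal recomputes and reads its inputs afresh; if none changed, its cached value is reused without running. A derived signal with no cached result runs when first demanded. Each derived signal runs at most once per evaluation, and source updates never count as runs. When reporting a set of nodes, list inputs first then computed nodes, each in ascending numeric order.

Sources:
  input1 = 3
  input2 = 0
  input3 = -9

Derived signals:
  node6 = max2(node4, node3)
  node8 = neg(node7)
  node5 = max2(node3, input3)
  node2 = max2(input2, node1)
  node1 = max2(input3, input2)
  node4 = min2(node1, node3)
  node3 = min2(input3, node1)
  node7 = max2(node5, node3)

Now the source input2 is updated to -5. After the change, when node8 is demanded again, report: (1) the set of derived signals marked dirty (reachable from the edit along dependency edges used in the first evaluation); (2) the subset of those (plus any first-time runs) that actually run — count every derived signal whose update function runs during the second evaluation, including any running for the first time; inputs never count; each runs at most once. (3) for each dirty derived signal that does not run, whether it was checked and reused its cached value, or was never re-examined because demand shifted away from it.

First evaluation (everything demanded from the output):
  node1 = max2(-9, 0) = 0
  node3 = min2(-9, 0) = -9
  node5 = max2(-9, -9) = -9
  node7 = max2(-9, -9) = -9
  node8 = neg(-9) = 9

Propagation after the edit:
  node1: runs — input2 0->-5; result -5.
  node3: runs — node1 0->-5; result -9 (same value as before).
  node5: checked — values it read are unchanged (node3 unchanged, input3 unchanged); reused cached -9 without running.
  node7: checked — values it read are unchanged (node5 unchanged, node3 unchanged); reused cached -9 without running.
  node8: checked — values it read are unchanged (node7 unchanged); reused cached 9 without running.

Key observation: the change is absorbed at node3 — it re-runs but produces the same value, and the output's value is unchanged.

Marked dirty: node1, node3, node5, node7, node8.
Derived signals that run: node1, node3 — 2 in total.
Checked but reused from cache: node5, node7, node8.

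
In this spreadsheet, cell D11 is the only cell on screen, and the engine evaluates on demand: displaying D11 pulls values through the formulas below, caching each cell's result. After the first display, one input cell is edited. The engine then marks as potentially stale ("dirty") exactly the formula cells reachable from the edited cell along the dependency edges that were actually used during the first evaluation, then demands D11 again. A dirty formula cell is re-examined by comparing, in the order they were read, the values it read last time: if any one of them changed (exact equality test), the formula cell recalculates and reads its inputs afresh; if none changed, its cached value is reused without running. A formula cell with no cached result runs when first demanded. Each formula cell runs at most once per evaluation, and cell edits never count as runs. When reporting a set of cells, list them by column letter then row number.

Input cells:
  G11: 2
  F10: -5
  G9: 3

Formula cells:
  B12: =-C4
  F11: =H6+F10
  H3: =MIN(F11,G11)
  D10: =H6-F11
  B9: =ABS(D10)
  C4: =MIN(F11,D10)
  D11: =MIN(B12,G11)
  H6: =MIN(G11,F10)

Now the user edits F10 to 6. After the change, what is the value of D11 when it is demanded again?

Initial pass — values computed on the first demand:
  H6 = MIN(2, -5) = -5
  F11 = -5 + -5 = -10
  D10 = -5 - -10 = 5
  C4 = MIN(-10, 5) = -10
  B12 = -(-10) = 10
  D11 = MIN(10, 2) = 2

Second demand — change propagation:
  H6: re-runs because F10 -5->6; new result 2.
  F11: re-runs because H6 -5->2; F10 -5->6; new result 8.
  D10: re-runs because H6 -5->2; F11 -10->8; new result -6.
  C4: re-runs because F11 -10->8; D10 5->-6; new result -6.
  B12: re-runs because C4 -10->-6; new result 6.
  D11: re-runs because B12 10->6; new result 2 (unchanged).

D11 now evaluates to 2.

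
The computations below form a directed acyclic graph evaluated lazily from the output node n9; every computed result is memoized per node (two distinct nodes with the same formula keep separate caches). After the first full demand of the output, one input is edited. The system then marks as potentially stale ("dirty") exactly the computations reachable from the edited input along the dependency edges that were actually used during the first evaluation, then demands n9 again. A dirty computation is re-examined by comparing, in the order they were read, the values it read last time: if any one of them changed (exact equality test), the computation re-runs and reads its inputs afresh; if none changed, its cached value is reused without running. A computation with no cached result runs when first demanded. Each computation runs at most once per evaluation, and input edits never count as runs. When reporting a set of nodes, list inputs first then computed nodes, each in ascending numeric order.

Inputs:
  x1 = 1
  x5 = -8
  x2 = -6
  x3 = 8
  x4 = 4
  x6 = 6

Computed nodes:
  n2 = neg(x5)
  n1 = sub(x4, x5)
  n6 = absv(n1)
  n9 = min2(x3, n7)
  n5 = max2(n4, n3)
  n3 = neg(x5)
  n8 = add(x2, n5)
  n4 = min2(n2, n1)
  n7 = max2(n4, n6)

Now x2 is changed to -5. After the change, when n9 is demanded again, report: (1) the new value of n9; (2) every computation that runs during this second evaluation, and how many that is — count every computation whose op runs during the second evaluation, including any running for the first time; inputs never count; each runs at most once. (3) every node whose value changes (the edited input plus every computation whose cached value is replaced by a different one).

Demanding n9 again yields 8.
0 computations run: none.
The nodes whose values change: x2.
Note the shortcut — x2 feeds only undemanded nodes, so no recomputation happens.

First demand of the output computes:
  n1 = sub(4, -8) = 12
  n2 = neg(-8) = 8
  n4 = min2(8, 12) = 8
  n6 = absv(12) = 12
  n7 = max2(8, 12) = 12
  n9 = min2(8, 12) = 8

After the edit, cleaning proceeds:
  x2 only reaches undemanded nodes; the second demand re-runs nothing.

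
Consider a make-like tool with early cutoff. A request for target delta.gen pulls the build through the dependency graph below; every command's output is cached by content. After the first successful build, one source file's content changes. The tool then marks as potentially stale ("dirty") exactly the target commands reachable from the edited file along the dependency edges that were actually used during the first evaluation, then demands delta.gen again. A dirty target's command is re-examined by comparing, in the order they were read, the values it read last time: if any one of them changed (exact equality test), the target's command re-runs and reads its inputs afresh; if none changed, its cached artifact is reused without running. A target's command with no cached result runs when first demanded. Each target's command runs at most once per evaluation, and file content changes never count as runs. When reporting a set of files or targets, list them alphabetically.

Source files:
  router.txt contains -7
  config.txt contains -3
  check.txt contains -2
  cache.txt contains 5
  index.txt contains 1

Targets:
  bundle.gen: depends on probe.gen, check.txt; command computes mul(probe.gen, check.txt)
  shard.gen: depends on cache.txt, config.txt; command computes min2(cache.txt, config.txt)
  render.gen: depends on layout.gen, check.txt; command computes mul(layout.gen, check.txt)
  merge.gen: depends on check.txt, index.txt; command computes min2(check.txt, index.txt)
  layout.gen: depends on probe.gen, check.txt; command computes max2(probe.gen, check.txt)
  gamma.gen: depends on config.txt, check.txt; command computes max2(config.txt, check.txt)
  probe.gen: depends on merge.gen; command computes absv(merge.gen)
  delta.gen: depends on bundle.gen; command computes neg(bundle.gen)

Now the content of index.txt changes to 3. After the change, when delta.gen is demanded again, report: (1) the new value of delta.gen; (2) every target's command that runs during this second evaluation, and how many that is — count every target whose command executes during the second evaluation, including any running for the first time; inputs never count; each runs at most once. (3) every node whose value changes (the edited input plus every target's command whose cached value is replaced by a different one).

First demand of the output computes:
  merge.gen = min2(-2, 1) = -2
  probe.gen = absv(-2) = 2
  bundle.gen = mul(2, -2) = -4
  delta.gen = neg(-4) = 4

After the edit, cleaning proceeds:
  merge.gen: a read changed (index.txt 1->3) — executes, giving -2 — identical to its old value.
  probe.gen: dirty, but its reads are unchanged (merge.gen unchanged); cached 2 stands.
  bundle.gen: dirty, but its reads are unchanged (probe.gen unchanged, check.txt unchanged); cached -4 stands.
  delta.gen: dirty, but its reads are unchanged (bundle.gen unchanged); cached 4 stands.

Note the absorption at merge.gen: it re-runs yet its value is the same, leaving the output's value untouched.

Demanding delta.gen again yields 4.
1 target commands run: merge.gen.
The nodes whose values change: index.txt.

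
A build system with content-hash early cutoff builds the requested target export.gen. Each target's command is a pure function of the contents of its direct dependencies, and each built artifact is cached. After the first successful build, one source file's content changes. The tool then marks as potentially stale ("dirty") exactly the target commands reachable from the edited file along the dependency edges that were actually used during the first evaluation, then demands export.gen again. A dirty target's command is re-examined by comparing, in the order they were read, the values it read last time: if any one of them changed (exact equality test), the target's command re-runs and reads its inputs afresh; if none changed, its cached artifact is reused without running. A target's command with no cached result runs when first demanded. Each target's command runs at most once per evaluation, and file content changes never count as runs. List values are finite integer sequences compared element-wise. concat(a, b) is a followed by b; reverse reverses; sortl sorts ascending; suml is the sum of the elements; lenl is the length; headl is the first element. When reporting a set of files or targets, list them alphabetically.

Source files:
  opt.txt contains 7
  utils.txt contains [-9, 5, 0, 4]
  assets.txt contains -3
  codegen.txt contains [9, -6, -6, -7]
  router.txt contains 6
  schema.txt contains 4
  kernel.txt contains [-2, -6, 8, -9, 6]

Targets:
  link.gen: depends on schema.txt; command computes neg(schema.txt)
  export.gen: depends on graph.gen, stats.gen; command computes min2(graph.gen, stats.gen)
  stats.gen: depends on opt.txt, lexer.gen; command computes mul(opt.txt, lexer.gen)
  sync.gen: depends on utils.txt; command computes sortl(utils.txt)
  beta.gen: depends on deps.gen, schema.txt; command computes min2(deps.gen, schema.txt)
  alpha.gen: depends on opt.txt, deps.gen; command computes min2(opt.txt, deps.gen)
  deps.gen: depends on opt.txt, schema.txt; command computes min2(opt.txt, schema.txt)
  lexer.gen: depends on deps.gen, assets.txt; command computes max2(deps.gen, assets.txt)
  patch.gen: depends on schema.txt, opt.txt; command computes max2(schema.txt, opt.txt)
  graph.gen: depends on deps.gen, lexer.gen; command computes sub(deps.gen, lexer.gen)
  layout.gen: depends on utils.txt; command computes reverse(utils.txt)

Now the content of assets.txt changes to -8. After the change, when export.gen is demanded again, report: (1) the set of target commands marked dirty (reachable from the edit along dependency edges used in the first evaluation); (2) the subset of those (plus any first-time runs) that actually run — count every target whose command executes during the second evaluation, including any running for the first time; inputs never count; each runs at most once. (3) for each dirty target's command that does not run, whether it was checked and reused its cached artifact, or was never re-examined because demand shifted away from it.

Marked dirty: export.gen, graph.gen, lexer.gen, stats.gen.
Target commands that run: lexer.gen — 1 in total.
Checked but reused from cache: export.gen, graph.gen, stats.gen.
Key observation: the change is absorbed at lexer.gen — it re-runs but produces the same value, and the output's value is unchanged.

First evaluation (everything demanded from the output):
  deps.gen = min2(7, 4) = 4
  lexer.gen = max2(4, -3) = 4
  graph.gen = sub(4, 4) = 0
  stats.gen = mul(7, 4) = 28
  export.gen = min2(0, 28) = 0

Propagation after the edit:
  lexer.gen: runs — assets.txt -3->-8; result 4 (same value as before).
  graph.gen: checked — values it read are unchanged (deps.gen unchanged, lexer.gen unchanged); reused cached 0 without running.
  stats.gen: checked — values it read are unchanged (opt.txt unchanged, lexer.gen unchanged); reused cached 28 without running.
  export.gen: checked — values it read are unchanged (graph.gen unchanged, stats.gen unchanged); reused cached 0 without running.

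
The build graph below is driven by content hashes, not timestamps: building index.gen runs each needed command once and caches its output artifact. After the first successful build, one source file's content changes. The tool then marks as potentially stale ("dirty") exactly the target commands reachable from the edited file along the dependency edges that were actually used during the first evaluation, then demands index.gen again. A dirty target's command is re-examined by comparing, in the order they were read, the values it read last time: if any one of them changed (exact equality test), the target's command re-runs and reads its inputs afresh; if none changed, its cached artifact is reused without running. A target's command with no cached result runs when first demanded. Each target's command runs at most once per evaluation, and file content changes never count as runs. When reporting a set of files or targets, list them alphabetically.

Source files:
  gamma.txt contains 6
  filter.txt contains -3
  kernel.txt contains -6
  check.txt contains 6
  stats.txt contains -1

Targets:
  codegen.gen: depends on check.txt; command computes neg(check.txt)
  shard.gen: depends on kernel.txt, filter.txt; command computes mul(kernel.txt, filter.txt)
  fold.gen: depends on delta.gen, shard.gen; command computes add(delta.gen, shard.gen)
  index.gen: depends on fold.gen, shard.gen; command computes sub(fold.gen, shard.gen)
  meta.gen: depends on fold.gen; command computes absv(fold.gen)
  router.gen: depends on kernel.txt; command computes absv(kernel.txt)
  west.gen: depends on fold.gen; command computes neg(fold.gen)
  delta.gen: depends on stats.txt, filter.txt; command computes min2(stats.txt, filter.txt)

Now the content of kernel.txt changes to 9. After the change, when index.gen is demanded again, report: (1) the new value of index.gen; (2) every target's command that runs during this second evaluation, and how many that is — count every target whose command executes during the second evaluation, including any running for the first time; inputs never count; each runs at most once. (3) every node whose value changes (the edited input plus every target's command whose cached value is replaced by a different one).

index.gen now evaluates to -3.
Run set: fold.gen, index.gen, shard.gen (3 run).
Changed values: fold.gen, kernel.txt, shard.gen.

Initial pass — values computed on the first demand:
  delta.gen = min2(-1, -3) = -3
  shard.gen = mul(-6, -3) = 18
  fold.gen = add(-3, 18) = 15
  index.gen = sub(15, 18) = -3

Second demand — change propagation:
  shard.gen: re-runs because kernel.txt -6->9; new result -27.
  fold.gen: re-runs because shard.gen 18->-27; new result -30.
  index.gen: re-runs because fold.gen 15->-30; shard.gen 18->-27; new result -3 (unchanged).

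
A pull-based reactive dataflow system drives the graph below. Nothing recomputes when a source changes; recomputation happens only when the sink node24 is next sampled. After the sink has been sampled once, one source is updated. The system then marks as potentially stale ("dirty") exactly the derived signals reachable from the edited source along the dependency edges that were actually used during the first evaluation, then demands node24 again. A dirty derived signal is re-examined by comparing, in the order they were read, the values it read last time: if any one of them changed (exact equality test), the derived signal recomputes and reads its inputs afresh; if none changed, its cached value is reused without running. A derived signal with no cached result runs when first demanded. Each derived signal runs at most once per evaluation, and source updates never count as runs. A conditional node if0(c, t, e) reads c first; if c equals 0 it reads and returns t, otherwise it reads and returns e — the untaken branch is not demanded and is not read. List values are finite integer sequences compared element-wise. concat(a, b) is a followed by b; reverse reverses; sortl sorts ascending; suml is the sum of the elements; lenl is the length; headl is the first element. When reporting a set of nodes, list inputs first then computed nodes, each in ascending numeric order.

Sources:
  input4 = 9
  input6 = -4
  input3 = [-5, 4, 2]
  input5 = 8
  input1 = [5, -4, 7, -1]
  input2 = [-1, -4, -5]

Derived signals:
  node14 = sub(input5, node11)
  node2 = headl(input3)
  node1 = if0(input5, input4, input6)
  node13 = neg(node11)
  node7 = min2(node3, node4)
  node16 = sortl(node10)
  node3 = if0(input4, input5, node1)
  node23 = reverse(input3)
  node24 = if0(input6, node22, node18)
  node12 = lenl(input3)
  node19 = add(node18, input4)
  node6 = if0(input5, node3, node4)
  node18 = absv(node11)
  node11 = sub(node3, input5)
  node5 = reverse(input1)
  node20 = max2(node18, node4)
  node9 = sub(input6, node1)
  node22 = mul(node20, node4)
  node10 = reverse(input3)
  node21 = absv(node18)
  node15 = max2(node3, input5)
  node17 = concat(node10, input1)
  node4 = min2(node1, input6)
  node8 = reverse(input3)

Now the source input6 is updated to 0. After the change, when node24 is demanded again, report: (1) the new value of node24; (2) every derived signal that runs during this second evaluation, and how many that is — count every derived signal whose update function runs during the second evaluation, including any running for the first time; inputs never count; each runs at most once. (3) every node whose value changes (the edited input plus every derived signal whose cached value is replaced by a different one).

First evaluation (everything demanded from the output):
  node1 = if0(input5=8 -> else branch input6) = -4
  node3 = if0(input4=9 -> else branch node1) = -4
  node11 = sub(-4, 8) = -12
  node18 = absv(-12) = 12
  node24 = if0(input6=-4 -> else branch node18) = 12

Propagation after the edit:
  node1: runs — input6 -4->0; result 0.
  node3: runs — node1 -4->0; result 0.
  node4: demanded for the first time — runs, produces 0.
  node11: runs — node3 -4->0; result -8.
  node18: runs — node11 -12->-8; result 8.
  node20: demanded for the first time — runs, produces 8.
  node22: demanded for the first time — runs, produces 0.
  node24: runs — input6 -4->0; node18 12->8; result 0.

Key observation: a condition flipped, so demand reaches new nodes — node4, node20, node22 run for the first time.

New value of node24: 0.
Derived signals that run: node1, node3, node4, node11, node18, node20, node22, node24 — 8 in total.
Values that change: input6, node1, node3, node11, node18, node24.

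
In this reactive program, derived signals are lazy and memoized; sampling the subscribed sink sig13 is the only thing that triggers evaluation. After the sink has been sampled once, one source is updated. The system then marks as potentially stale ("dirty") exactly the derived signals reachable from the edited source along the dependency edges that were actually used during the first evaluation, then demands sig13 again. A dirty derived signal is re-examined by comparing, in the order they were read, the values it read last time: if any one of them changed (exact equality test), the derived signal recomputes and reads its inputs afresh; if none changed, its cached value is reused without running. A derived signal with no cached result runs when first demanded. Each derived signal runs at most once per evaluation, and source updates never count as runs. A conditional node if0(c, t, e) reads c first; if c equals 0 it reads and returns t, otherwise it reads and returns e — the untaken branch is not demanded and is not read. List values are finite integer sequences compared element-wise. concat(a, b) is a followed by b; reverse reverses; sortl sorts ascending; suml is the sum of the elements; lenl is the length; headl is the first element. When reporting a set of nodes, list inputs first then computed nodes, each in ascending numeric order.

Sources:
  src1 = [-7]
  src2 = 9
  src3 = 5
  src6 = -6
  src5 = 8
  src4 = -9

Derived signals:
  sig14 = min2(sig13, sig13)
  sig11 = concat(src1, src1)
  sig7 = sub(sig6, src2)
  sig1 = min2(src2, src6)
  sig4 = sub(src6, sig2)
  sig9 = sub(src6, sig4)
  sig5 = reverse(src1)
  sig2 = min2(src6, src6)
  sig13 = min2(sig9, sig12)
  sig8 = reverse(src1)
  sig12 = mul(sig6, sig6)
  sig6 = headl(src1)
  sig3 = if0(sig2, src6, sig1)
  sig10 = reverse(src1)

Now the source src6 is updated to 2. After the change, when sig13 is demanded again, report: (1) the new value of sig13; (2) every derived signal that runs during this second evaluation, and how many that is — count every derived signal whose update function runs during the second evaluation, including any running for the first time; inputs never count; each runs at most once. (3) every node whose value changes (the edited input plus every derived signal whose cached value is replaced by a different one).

Demanding sig13 again yields 2.
4 derived signals run: sig2, sig4, sig9, sig13.
The nodes whose values change: src6, sig2, sig9, sig13.

First demand of the output computes:
  sig2 = min2(-6, -6) = -6
  sig4 = sub(-6, -6) = 0
  sig6 = headl([-7]) = -7
  sig9 = sub(-6, 0) = -6
  sig12 = mul(-7, -7) = 49
  sig13 = min2(-6, 49) = -6

After the edit, cleaning proceeds:
  sig2: a read changed (src6 -6->2; src6 -6->2) — executes, giving 2.
  sig4: a read changed (src6 -6->2; sig2 -6->2) — executes, giving 0 — identical to its old value.
  sig9: a read changed (src6 -6->2) — executes, giving 2.
  sig13: a read changed (sig9 -6->2) — executes, giving 2.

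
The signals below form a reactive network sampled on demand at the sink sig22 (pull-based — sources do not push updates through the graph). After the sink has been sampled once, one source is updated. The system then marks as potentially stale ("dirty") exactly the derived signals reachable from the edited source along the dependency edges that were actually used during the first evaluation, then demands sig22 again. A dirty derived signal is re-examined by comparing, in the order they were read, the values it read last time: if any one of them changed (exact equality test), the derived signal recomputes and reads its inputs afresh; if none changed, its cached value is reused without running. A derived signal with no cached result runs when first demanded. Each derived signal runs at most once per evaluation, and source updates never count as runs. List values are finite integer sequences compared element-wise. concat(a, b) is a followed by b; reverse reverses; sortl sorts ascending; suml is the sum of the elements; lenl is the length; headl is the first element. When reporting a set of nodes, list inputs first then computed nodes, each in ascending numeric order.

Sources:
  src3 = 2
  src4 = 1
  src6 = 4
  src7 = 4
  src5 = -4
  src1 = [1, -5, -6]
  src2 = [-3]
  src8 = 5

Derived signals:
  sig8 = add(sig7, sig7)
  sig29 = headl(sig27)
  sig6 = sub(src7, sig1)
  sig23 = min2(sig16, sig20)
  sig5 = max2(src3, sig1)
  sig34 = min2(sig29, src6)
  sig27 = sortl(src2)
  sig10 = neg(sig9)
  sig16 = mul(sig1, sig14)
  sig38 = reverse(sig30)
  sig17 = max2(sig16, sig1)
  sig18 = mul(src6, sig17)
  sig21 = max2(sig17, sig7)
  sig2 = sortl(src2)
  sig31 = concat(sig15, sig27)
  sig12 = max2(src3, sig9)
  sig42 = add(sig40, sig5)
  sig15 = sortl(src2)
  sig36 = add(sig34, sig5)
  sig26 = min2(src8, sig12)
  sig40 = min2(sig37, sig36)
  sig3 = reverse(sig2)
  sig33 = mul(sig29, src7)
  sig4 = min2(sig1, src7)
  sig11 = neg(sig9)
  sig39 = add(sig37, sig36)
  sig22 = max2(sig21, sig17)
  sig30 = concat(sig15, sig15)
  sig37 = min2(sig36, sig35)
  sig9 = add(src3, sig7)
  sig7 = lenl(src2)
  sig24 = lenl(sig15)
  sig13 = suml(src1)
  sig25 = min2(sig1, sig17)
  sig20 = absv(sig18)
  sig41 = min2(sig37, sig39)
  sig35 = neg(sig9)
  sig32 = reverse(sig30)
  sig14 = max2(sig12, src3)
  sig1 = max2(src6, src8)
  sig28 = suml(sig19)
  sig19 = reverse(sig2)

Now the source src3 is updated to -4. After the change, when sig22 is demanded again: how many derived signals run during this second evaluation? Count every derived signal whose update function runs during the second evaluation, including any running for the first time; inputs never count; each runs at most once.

Initial pass — values computed on the first demand:
  sig1 = max2(4, 5) = 5
  sig7 = lenl([-3]) = 1
  sig9 = add(2, 1) = 3
  sig12 = max2(2, 3) = 3
  sig14 = max2(3, 2) = 3
  sig16 = mul(5, 3) = 15
  sig17 = max2(15, 5) = 15
  sig21 = max2(15, 1) = 15
  sig22 = max2(15, 15) = 15

Second demand — change propagation:
  sig9: re-runs because src3 2->-4; new result -3.
  sig12: re-runs because src3 2->-4; sig9 3->-3; new result -3.
  sig14: re-runs because sig12 3->-3; src3 2->-4; new result -3.
  sig16: re-runs because sig14 3->-3; new result -15.
  sig17: re-runs because sig16 15->-15; new result 5.
  sig21: re-runs because sig17 15->5; new result 5.
  sig22: re-runs because sig21 15->5; sig17 15->5; new result 5.

Run set: sig9, sig12, sig14, sig16, sig17, sig21, sig22 (7 run).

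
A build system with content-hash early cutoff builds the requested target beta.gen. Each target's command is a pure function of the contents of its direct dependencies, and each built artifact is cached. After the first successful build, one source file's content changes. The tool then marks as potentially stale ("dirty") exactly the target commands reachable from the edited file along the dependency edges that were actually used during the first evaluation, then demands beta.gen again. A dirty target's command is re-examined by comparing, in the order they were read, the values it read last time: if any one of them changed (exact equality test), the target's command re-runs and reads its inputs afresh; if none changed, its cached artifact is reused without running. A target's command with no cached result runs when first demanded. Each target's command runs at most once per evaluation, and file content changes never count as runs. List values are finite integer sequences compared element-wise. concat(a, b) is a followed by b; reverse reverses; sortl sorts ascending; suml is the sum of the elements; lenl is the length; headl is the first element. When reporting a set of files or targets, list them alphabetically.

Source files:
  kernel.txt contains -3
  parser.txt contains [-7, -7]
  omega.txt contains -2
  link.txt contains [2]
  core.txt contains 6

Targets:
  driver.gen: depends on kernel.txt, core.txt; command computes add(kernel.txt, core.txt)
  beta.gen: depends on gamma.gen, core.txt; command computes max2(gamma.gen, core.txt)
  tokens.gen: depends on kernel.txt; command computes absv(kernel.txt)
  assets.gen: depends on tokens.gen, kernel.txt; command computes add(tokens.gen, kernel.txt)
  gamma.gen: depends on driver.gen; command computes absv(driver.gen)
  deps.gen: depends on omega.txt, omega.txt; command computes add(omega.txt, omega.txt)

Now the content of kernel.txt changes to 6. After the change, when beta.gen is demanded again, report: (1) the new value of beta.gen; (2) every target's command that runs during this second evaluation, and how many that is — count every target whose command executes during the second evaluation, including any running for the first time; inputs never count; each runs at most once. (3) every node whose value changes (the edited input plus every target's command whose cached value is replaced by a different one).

New value of beta.gen: 12.
Target commands that run: beta.gen, driver.gen, gamma.gen — 3 in total.
Values that change: beta.gen, driver.gen, gamma.gen, kernel.txt.

First evaluation (everything demanded from the output):
  driver.gen = add(-3, 6) = 3
  gamma.gen = absv(3) = 3
  beta.gen = max2(3, 6) = 6

Propagation after the edit:
  driver.gen: runs — kernel.txt -3->6; result 12.
  gamma.gen: runs — driver.gen 3->12; result 12.
  beta.gen: runs — gamma.gen 3->12; result 12.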